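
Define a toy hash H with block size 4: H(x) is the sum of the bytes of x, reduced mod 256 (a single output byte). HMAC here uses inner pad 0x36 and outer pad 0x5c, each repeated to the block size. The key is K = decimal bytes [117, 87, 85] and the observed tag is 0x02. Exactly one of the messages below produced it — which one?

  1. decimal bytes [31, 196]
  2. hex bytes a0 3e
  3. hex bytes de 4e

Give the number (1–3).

3

Key decimal bytes [117, 87, 85] = 75 57 55 is 3 bytes ≤ B = 4; zero-pad to 4 bytes: K' = 75 57 55 00.
K' ⊕ ipad = 43 61 63 36; K' ⊕ opad = 29 0b 09 5c.
m1: inner = H(43 61 63 36 1f c4) = 20; tag = H(29 0b 09 5c 20) = b9
m2: inner = H(43 61 63 36 a0 3e) = 1b; tag = H(29 0b 09 5c 1b) = b4
m3: inner = H(43 61 63 36 de 4e) = 69; tag = H(29 0b 09 5c 69) = 02 ← matches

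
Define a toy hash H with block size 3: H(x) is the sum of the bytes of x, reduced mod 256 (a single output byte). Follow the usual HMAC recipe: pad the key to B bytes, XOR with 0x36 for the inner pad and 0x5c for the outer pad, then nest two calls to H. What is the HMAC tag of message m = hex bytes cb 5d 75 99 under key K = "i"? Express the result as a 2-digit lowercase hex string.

ee

Key "i" = 69 is 1 byte ≤ B = 3; zero-pad to 3 bytes: K' = 69 00 00.
K' ⊕ ipad = 5f 36 36.  K' ⊕ opad = 35 5c 5c.
Inner input = (K'⊕ipad) ∥ m = 5f 36 36 ∥ cb 5d 75 99.
Inner hash: sum = 95+54+54+203+93+117+153 = 769; mod 256 = 1 → 01.
Outer input = (K'⊕opad) ∥ inner = 35 5c 5c ∥ 01.
Outer hash (tag): sum = 53+92+92+1 = 238 → ee.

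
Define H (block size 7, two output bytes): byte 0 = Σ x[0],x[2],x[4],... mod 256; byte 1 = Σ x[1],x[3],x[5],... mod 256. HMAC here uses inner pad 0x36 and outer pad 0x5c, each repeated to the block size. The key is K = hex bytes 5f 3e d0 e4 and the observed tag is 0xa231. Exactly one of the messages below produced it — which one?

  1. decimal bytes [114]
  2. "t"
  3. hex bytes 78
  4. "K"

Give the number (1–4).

Key hex bytes 5f 3e d0 e4 is 4 bytes ≤ B = 7; zero-pad to 7 bytes: K' = 5f 3e d0 e4 00 00 00.
K' ⊕ ipad = 69 08 e6 d2 36 36 36; K' ⊕ opad = 03 62 8c b8 5c 5c 5c.
m1: inner = H(69 08 e6 d2 36 36 36 72) = bb 82; tag = H(03 62 8c b8 5c 5c 5c bb 82) = c931
m2: inner = H(69 08 e6 d2 36 36 36 74) = bb 84; tag = H(03 62 8c b8 5c 5c 5c bb 84) = cb31
m3: inner = H(69 08 e6 d2 36 36 36 78) = bb 88; tag = H(03 62 8c b8 5c 5c 5c bb 88) = cf31
m4: inner = H(69 08 e6 d2 36 36 36 4b) = bb 5b; tag = H(03 62 8c b8 5c 5c 5c bb 5b) = a231 ← matches

4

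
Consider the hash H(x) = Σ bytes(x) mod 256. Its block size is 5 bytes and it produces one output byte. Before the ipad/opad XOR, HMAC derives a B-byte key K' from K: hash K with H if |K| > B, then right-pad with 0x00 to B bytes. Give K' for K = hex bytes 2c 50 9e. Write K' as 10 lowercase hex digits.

Key hex bytes 2c 50 9e is 3 bytes ≤ B = 5; zero-pad to 5 bytes: K' = 2c 50 9e 00 00.

2c509e0000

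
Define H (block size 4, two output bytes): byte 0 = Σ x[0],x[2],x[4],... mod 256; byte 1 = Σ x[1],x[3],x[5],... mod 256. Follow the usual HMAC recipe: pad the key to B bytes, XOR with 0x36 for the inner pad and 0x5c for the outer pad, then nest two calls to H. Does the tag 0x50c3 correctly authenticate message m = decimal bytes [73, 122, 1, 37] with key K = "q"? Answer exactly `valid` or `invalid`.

valid

Key "q" = 71 is 1 byte ≤ B = 4; zero-pad to 4 bytes: K' = 71 00 00 00.
K' ⊕ ipad = 47 36 36 36; K' ⊕ opad = 2d 5c 5c 5c.
Inner hash: even-index sum = 199 mod 256 = 199; odd-index sum = 267 mod 256 = 11 → c7 0b.
Outer hash (recomputed tag): even-index sum = 336 mod 256 = 80; odd-index sum = 195 mod 256 = 195 → 50 c3.
Recomputed tag = 50c3; claimed = 50c3 → match.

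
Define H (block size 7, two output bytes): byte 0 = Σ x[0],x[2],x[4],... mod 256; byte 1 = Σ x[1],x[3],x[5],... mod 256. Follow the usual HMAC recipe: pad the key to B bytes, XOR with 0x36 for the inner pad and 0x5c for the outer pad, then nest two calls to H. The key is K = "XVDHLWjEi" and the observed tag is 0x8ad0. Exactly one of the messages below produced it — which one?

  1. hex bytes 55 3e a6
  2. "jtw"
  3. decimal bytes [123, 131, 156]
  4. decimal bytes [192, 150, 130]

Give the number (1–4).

Key "XVDHLWjEi" = 58 56 44 48 4c 57 6a 45 69 is 9 bytes > B = 7, so hash it first: H(key) = bb 3a, then zero-pad to 7 bytes: K' = bb 3a 00 00 00 00 00.
K' ⊕ ipad = 8d 0c 36 36 36 36 36; K' ⊕ opad = e7 66 5c 5c 5c 5c 5c.
m1: inner = H(8d 0c 36 36 36 36 36 55 3e a6) = 6d 73; tag = H(e7 66 5c 5c 5c 5c 5c 6d 73) = 6e8b
m2: inner = H(8d 0c 36 36 36 36 36 6a 74 77) = a3 59; tag = H(e7 66 5c 5c 5c 5c 5c a3 59) = 54c1
m3: inner = H(8d 0c 36 36 36 36 36 7b 83 9c) = b2 8f; tag = H(e7 66 5c 5c 5c 5c 5c b2 8f) = 8ad0 ← matches
m4: inner = H(8d 0c 36 36 36 36 36 c0 96 82) = c5 ba; tag = H(e7 66 5c 5c 5c 5c 5c c5 ba) = b5e3

3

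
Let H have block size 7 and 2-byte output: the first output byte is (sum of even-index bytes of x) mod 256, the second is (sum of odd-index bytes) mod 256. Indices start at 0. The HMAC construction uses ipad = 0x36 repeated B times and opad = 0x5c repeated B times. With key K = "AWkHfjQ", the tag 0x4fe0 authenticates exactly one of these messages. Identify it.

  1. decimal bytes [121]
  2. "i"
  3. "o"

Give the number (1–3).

Key "AWkHfjQ" = 41 57 6b 48 66 6a 51 is exactly B = 7 bytes: K' = 41 57 6b 48 66 6a 51.
K' ⊕ ipad = 77 61 5d 7e 50 5c 67; K' ⊕ opad = 1d 0b 37 14 3a 36 0d.
m1: inner = H(77 61 5d 7e 50 5c 67 79) = 8b b4; tag = H(1d 0b 37 14 3a 36 0d 8b b4) = 4fe0 ← matches
m2: inner = H(77 61 5d 7e 50 5c 67 69) = 8b a4; tag = H(1d 0b 37 14 3a 36 0d 8b a4) = 3fe0
m3: inner = H(77 61 5d 7e 50 5c 67 6f) = 8b aa; tag = H(1d 0b 37 14 3a 36 0d 8b aa) = 45e0

1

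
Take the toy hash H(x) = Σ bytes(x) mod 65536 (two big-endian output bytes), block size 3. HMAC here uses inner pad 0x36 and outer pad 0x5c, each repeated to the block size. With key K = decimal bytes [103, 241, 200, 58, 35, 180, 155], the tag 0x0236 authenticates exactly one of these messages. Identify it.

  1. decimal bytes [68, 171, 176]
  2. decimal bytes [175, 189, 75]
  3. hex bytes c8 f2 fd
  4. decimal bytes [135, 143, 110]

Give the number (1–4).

4

Key decimal bytes [103, 241, 200, 58, 35, 180, 155] = 67 f1 c8 3a 23 b4 9b is 7 bytes > B = 3, so hash it first: H(key) = 03 cc, then zero-pad to 3 bytes: K' = 03 cc 00.
K' ⊕ ipad = 35 fa 36; K' ⊕ opad = 5f 90 5c.
m1: inner = H(35 fa 36 44 ab b0) = 03 04; tag = H(5f 90 5c 03 04) = 0152
m2: inner = H(35 fa 36 af bd 4b) = 03 1c; tag = H(5f 90 5c 03 1c) = 016a
m3: inner = H(35 fa 36 c8 f2 fd) = 04 1c; tag = H(5f 90 5c 04 1c) = 016b
m4: inner = H(35 fa 36 87 8f 6e) = 02 e9; tag = H(5f 90 5c 02 e9) = 0236 ← matches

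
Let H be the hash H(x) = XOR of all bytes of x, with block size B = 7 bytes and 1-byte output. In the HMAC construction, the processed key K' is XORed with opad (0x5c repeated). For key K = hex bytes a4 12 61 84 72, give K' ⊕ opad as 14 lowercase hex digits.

Key hex bytes a4 12 61 84 72 is 5 bytes ≤ B = 7; zero-pad to 7 bytes: K' = a4 12 61 84 72 00 00.
XOR each byte with 0x5c: a4⊕5c=f8, 12⊕5c=4e, 61⊕5c=3d, 84⊕5c=d8, 72⊕5c=2e, 00⊕5c=5c, 00⊕5c=5c.

f84e3dd82e5c5c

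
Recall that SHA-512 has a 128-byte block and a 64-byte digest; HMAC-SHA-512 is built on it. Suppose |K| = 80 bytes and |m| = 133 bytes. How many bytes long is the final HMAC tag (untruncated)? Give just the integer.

64

The tag is one SHA-512 digest: 64 bytes.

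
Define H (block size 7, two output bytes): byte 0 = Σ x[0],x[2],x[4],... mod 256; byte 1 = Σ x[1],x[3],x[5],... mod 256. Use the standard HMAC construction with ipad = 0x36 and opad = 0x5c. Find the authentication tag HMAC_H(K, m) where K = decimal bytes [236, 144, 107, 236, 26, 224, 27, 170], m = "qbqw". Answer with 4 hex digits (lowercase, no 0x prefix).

6247

Key decimal bytes [236, 144, 107, 236, 26, 224, 27, 170] = ec 90 6b ec 1a e0 1b aa is 8 bytes > B = 7, so hash it first: H(key) = 8c 06, then zero-pad to 7 bytes: K' = 8c 06 00 00 00 00 00.
K' ⊕ ipad = ba 30 36 36 36 36 36.  K' ⊕ opad = d0 5a 5c 5c 5c 5c 5c.
Inner input = (K'⊕ipad) ∥ m = ba 30 36 36 36 36 36 ∥ 71 62 71 77.
Inner hash: even-index sum = 565 mod 256 = 53; odd-index sum = 382 mod 256 = 126 → 35 7e.
Outer input = (K'⊕opad) ∥ inner = d0 5a 5c 5c 5c 5c 5c ∥ 35 7e.
Outer hash (tag): even-index sum = 610 mod 256 = 98; odd-index sum = 327 mod 256 = 71 → 62 47.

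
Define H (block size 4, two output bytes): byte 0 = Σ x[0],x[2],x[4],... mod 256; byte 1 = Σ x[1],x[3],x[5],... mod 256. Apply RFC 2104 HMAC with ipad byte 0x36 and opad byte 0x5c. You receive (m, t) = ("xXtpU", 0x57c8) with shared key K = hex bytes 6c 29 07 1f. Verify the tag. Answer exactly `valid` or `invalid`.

valid

Key hex bytes 6c 29 07 1f is exactly B = 4 bytes: K' = 6c 29 07 1f.
K' ⊕ ipad = 5a 1f 31 29; K' ⊕ opad = 30 75 5b 43.
Inner hash: even-index sum = 460 mod 256 = 204; odd-index sum = 272 mod 256 = 16 → cc 10.
Outer hash (recomputed tag): even-index sum = 343 mod 256 = 87; odd-index sum = 200 mod 256 = 200 → 57 c8.
Recomputed tag = 57c8; claimed = 57c8 → match.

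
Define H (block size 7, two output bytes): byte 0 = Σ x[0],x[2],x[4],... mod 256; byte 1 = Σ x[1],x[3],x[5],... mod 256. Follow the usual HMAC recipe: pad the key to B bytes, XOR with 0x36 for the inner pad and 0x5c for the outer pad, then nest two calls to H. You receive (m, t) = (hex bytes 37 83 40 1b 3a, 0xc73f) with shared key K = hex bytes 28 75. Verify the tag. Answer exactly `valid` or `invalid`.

Key hex bytes 28 75 is 2 bytes ≤ B = 7; zero-pad to 7 bytes: K' = 28 75 00 00 00 00 00.
K' ⊕ ipad = 1e 43 36 36 36 36 36; K' ⊕ opad = 74 29 5c 5c 5c 5c 5c.
Inner hash: even-index sum = 350 mod 256 = 94; odd-index sum = 352 mod 256 = 96 → 5e 60.
Outer hash (recomputed tag): even-index sum = 488 mod 256 = 232; odd-index sum = 319 mod 256 = 63 → e8 3f.
Recomputed tag = e83f; claimed = c73f → mismatch.

invalid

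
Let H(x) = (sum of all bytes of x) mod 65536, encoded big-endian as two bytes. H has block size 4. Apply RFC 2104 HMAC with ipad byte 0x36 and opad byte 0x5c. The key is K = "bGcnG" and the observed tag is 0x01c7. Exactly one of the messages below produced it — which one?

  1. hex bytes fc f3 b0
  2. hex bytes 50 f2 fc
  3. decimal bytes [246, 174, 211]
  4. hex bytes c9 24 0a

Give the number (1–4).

3

Key "bGcnG" = 62 47 63 6e 47 is 5 bytes > B = 4, so hash it first: H(key) = 01 c1, then zero-pad to 4 bytes: K' = 01 c1 00 00.
K' ⊕ ipad = 37 f7 36 36; K' ⊕ opad = 5d 9d 5c 5c.
m1: inner = H(37 f7 36 36 fc f3 b0) = 04 39; tag = H(5d 9d 5c 5c 04 39) = 01ef
m2: inner = H(37 f7 36 36 50 f2 fc) = 03 d8; tag = H(5d 9d 5c 5c 03 d8) = 028d
m3: inner = H(37 f7 36 36 f6 ae d3) = 04 11; tag = H(5d 9d 5c 5c 04 11) = 01c7 ← matches
m4: inner = H(37 f7 36 36 c9 24 0a) = 02 91; tag = H(5d 9d 5c 5c 02 91) = 0245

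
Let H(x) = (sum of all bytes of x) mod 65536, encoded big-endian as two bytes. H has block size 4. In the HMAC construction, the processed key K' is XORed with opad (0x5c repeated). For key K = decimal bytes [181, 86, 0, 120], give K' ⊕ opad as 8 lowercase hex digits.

Key decimal bytes [181, 86, 0, 120] = b5 56 00 78 is exactly B = 4 bytes: K' = b5 56 00 78.
XOR each byte with 0x5c: b5⊕5c=e9, 56⊕5c=0a, 00⊕5c=5c, 78⊕5c=24.

e90a5c24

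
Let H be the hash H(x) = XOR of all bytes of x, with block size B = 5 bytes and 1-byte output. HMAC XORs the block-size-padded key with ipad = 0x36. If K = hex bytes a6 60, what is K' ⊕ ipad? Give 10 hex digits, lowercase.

Key hex bytes a6 60 is 2 bytes ≤ B = 5; zero-pad to 5 bytes: K' = a6 60 00 00 00.
XOR each byte with 0x36: a6⊕36=90, 60⊕36=56, 00⊕36=36, 00⊕36=36, 00⊕36=36.

9056363636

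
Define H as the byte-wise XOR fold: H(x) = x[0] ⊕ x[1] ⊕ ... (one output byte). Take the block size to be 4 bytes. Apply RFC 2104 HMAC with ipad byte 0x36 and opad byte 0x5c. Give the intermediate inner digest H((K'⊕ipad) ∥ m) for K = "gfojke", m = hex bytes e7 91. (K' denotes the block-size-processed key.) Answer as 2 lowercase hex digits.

Key "gfojke" = 67 66 6f 6a 6b 65 is 6 bytes > B = 4, so hash it first: H(key) = 0a, then zero-pad to 4 bytes: K' = 0a 00 00 00.
K' ⊕ ipad = 3c 36 36 36.
Inner input = 3c 36 36 36 ∥ e7 91.
Inner hash: XOR 3c⊕36⊕36⊕36⊕e7⊕91 = 7c.

7c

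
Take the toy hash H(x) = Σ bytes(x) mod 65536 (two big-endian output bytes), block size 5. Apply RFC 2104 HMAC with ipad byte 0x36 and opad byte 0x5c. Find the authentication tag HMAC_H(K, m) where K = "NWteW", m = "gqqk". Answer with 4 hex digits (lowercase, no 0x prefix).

Key "NWteW" = 4e 57 74 65 57 is exactly B = 5 bytes: K' = 4e 57 74 65 57.
K' ⊕ ipad = 78 61 42 53 61.  K' ⊕ opad = 12 0b 28 39 0b.
Inner input = (K'⊕ipad) ∥ m = 78 61 42 53 61 ∥ 67 71 71 6b.
Inner hash: sum = 120+97+66+83+97+103+113+113+107 = 899 → 03 83.
Outer input = (K'⊕opad) ∥ inner = 12 0b 28 39 0b ∥ 03 83.
Outer hash (tag): sum = 18+11+40+57+11+3+131 = 271 → 01 0f.

010f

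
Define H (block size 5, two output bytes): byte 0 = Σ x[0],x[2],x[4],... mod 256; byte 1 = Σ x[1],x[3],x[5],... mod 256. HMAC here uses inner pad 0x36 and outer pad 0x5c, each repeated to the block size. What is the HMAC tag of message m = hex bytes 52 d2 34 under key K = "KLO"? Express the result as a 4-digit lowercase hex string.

bc6a

Key "KLO" = 4b 4c 4f is 3 bytes ≤ B = 5; zero-pad to 5 bytes: K' = 4b 4c 4f 00 00.
K' ⊕ ipad = 7d 7a 79 36 36.  K' ⊕ opad = 17 10 13 5c 5c.
Inner input = (K'⊕ipad) ∥ m = 7d 7a 79 36 36 ∥ 52 d2 34.
Inner hash: even-index sum = 510 mod 256 = 254; odd-index sum = 310 mod 256 = 54 → fe 36.
Outer input = (K'⊕opad) ∥ inner = 17 10 13 5c 5c ∥ fe 36.
Outer hash (tag): even-index sum = 188 mod 256 = 188; odd-index sum = 362 mod 256 = 106 → bc 6a.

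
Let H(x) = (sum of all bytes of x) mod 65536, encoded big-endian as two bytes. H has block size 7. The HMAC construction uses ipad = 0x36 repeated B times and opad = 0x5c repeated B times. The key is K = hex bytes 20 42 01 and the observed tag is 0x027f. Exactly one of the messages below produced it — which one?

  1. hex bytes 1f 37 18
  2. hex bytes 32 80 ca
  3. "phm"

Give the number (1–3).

2

Key hex bytes 20 42 01 is 3 bytes ≤ B = 7; zero-pad to 7 bytes: K' = 20 42 01 00 00 00 00.
K' ⊕ ipad = 16 74 37 36 36 36 36; K' ⊕ opad = 7c 1e 5d 5c 5c 5c 5c.
m1: inner = H(16 74 37 36 36 36 36 1f 37 18) = 02 07; tag = H(7c 1e 5d 5c 5c 5c 5c 02 07) = 0270
m2: inner = H(16 74 37 36 36 36 36 32 80 ca) = 03 15; tag = H(7c 1e 5d 5c 5c 5c 5c 03 15) = 027f ← matches
m3: inner = H(16 74 37 36 36 36 36 70 68 6d) = 02 de; tag = H(7c 1e 5d 5c 5c 5c 5c 02 de) = 0347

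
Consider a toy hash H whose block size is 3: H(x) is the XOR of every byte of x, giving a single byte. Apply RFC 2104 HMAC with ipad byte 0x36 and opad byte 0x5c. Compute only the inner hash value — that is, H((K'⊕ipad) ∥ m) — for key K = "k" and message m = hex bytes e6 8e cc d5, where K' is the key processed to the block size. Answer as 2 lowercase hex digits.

Key "k" = 6b is 1 byte ≤ B = 3; zero-pad to 3 bytes: K' = 6b 00 00.
K' ⊕ ipad = 5d 36 36.
Inner input = 5d 36 36 ∥ e6 8e cc d5.
Inner hash: XOR 5d⊕36⊕36⊕e6⊕8e⊕cc⊕d5 = 2c.

2c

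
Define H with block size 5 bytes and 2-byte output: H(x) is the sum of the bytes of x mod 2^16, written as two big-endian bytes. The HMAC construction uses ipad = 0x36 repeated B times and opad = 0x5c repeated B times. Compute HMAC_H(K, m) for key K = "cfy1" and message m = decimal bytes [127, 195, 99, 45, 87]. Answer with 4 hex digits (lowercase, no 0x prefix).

Key "cfy1" = 63 66 79 31 is 4 bytes ≤ B = 5; zero-pad to 5 bytes: K' = 63 66 79 31 00.
K' ⊕ ipad = 55 50 4f 07 36.  K' ⊕ opad = 3f 3a 25 6d 5c.
Inner input = (K'⊕ipad) ∥ m = 55 50 4f 07 36 ∥ 7f c3 63 2d 57.
Inner hash: sum = 85+80+79+7+54+127+195+99+45+87 = 858 → 03 5a.
Outer input = (K'⊕opad) ∥ inner = 3f 3a 25 6d 5c ∥ 03 5a.
Outer hash (tag): sum = 63+58+37+109+92+3+90 = 452 → 01 c4.

01c4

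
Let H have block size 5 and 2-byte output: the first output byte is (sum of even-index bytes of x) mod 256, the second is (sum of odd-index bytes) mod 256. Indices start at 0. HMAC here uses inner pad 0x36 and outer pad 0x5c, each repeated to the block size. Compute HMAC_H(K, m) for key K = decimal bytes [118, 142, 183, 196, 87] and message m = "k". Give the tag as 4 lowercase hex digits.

358c

Key decimal bytes [118, 142, 183, 196, 87] = 76 8e b7 c4 57 is exactly B = 5 bytes: K' = 76 8e b7 c4 57.
K' ⊕ ipad = 40 b8 81 f2 61.  K' ⊕ opad = 2a d2 eb 98 0b.
Inner input = (K'⊕ipad) ∥ m = 40 b8 81 f2 61 ∥ 6b.
Inner hash: even-index sum = 290 mod 256 = 34; odd-index sum = 533 mod 256 = 21 → 22 15.
Outer input = (K'⊕opad) ∥ inner = 2a d2 eb 98 0b ∥ 22 15.
Outer hash (tag): even-index sum = 309 mod 256 = 53; odd-index sum = 396 mod 256 = 140 → 35 8c.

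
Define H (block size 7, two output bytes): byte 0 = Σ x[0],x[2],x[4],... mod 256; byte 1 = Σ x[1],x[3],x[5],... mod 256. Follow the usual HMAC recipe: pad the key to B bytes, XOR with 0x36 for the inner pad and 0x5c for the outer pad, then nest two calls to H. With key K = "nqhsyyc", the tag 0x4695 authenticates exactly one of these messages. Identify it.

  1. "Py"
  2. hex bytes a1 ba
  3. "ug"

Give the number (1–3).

Key "nqhsyyc" = 6e 71 68 73 79 79 63 is exactly B = 7 bytes: K' = 6e 71 68 73 79 79 63.
K' ⊕ ipad = 58 47 5e 45 4f 4f 55; K' ⊕ opad = 32 2d 34 2f 25 25 3f.
m1: inner = H(58 47 5e 45 4f 4f 55 50 79) = d3 2b; tag = H(32 2d 34 2f 25 25 3f d3 2b) = f554
m2: inner = H(58 47 5e 45 4f 4f 55 a1 ba) = 14 7c; tag = H(32 2d 34 2f 25 25 3f 14 7c) = 4695 ← matches
m3: inner = H(58 47 5e 45 4f 4f 55 75 67) = c1 50; tag = H(32 2d 34 2f 25 25 3f c1 50) = 1a42

2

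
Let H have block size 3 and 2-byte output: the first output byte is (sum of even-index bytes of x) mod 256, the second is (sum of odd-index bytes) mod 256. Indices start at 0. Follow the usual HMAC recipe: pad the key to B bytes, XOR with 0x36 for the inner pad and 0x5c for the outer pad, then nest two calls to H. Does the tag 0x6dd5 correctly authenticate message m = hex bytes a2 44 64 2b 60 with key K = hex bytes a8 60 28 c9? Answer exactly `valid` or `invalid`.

invalid

Key hex bytes a8 60 28 c9 is 4 bytes > B = 3, so hash it first: H(key) = d0 29, then zero-pad to 3 bytes: K' = d0 29 00.
K' ⊕ ipad = e6 1f 36; K' ⊕ opad = 8c 75 5c.
Inner hash: even-index sum = 395 mod 256 = 139; odd-index sum = 389 mod 256 = 133 → 8b 85.
Outer hash (recomputed tag): even-index sum = 365 mod 256 = 109; odd-index sum = 256 mod 256 = 0 → 6d 00.
Recomputed tag = 6d00; claimed = 6dd5 → mismatch.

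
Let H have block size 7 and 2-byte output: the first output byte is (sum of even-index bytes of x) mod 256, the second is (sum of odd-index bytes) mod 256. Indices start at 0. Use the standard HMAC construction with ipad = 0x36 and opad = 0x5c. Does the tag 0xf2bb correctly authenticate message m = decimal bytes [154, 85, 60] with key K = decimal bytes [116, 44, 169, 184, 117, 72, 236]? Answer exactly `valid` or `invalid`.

valid

Key decimal bytes [116, 44, 169, 184, 117, 72, 236] = 74 2c a9 b8 75 48 ec is exactly B = 7 bytes: K' = 74 2c a9 b8 75 48 ec.
K' ⊕ ipad = 42 1a 9f 8e 43 7e da; K' ⊕ opad = 28 70 f5 e4 29 14 b0.
Inner hash: even-index sum = 595 mod 256 = 83; odd-index sum = 508 mod 256 = 252 → 53 fc.
Outer hash (recomputed tag): even-index sum = 754 mod 256 = 242; odd-index sum = 443 mod 256 = 187 → f2 bb.
Recomputed tag = f2bb; claimed = f2bb → match.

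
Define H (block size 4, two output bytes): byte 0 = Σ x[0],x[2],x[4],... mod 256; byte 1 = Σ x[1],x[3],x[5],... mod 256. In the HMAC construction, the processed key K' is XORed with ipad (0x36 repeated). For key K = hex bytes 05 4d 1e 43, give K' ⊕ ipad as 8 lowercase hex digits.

Key hex bytes 05 4d 1e 43 is exactly B = 4 bytes: K' = 05 4d 1e 43.
XOR each byte with 0x36: 05⊕36=33, 4d⊕36=7b, 1e⊕36=28, 43⊕36=75.

337b2875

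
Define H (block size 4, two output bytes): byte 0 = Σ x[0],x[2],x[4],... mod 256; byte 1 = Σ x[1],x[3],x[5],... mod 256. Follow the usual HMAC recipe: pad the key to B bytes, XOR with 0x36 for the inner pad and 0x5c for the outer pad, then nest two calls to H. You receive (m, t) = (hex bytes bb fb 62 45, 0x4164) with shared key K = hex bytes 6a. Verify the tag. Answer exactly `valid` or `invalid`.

valid

Key hex bytes 6a is 1 byte ≤ B = 4; zero-pad to 4 bytes: K' = 6a 00 00 00.
K' ⊕ ipad = 5c 36 36 36; K' ⊕ opad = 36 5c 5c 5c.
Inner hash: even-index sum = 431 mod 256 = 175; odd-index sum = 428 mod 256 = 172 → af ac.
Outer hash (recomputed tag): even-index sum = 321 mod 256 = 65; odd-index sum = 356 mod 256 = 100 → 41 64.
Recomputed tag = 4164; claimed = 4164 → match.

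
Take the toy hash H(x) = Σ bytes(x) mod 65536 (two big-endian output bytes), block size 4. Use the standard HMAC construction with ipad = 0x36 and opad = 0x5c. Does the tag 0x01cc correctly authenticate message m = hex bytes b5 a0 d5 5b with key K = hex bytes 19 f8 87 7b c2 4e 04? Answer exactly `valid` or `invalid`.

valid

Key hex bytes 19 f8 87 7b c2 4e 04 is 7 bytes > B = 4, so hash it first: H(key) = 03 27, then zero-pad to 4 bytes: K' = 03 27 00 00.
K' ⊕ ipad = 35 11 36 36; K' ⊕ opad = 5f 7b 5c 5c.
Inner hash: sum = 53+17+54+54+181+160+213+91 = 823 → 03 37.
Outer hash (recomputed tag): sum = 95+123+92+92+3+55 = 460 → 01 cc.
Recomputed tag = 01cc; claimed = 01cc → match.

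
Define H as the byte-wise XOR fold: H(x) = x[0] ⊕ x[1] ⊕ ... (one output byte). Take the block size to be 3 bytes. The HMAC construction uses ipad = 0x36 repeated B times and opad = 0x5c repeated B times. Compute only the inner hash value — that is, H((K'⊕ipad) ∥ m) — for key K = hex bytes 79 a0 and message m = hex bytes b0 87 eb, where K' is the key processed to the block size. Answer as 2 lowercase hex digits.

Key hex bytes 79 a0 is 2 bytes ≤ B = 3; zero-pad to 3 bytes: K' = 79 a0 00.
K' ⊕ ipad = 4f 96 36.
Inner input = 4f 96 36 ∥ b0 87 eb.
Inner hash: XOR 4f⊕96⊕36⊕b0⊕87⊕eb = 33.

33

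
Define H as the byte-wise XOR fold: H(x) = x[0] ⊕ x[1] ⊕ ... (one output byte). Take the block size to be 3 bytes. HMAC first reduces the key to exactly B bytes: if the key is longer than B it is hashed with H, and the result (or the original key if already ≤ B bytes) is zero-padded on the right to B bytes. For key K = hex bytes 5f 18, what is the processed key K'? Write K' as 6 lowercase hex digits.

Key hex bytes 5f 18 is 2 bytes ≤ B = 3; zero-pad to 3 bytes: K' = 5f 18 00.

5f1800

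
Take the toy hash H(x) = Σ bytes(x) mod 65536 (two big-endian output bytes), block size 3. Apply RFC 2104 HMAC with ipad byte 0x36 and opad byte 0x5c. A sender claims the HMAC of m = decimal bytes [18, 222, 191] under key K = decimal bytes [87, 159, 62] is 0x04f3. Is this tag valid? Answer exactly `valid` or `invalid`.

Key decimal bytes [87, 159, 62] = 57 9f 3e is exactly B = 3 bytes: K' = 57 9f 3e.
K' ⊕ ipad = 61 a9 08; K' ⊕ opad = 0b c3 62.
Inner hash: sum = 97+169+8+18+222+191 = 705 → 02 c1.
Outer hash (recomputed tag): sum = 11+195+98+2+193 = 499 → 01 f3.
Recomputed tag = 01f3; claimed = 04f3 → mismatch.

invalid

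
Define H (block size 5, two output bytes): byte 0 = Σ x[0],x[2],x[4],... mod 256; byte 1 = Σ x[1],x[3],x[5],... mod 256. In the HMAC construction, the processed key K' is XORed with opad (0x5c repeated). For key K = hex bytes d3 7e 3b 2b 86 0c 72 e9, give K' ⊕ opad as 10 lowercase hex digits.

Key hex bytes d3 7e 3b 2b 86 0c 72 e9 is 8 bytes > B = 5, so hash it first: H(key) = 06 9e, then zero-pad to 5 bytes: K' = 06 9e 00 00 00.
XOR each byte with 0x5c: 06⊕5c=5a, 9e⊕5c=c2, 00⊕5c=5c, 00⊕5c=5c, 00⊕5c=5c.

5ac25c5c5c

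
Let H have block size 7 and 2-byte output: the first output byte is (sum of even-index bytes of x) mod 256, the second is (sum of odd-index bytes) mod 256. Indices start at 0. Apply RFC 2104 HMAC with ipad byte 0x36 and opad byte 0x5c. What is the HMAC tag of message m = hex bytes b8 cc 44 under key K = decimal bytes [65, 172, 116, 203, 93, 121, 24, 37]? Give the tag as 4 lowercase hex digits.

Key decimal bytes [65, 172, 116, 203, 93, 121, 24, 37] = 41 ac 74 cb 5d 79 18 25 is 8 bytes > B = 7, so hash it first: H(key) = 2a 15, then zero-pad to 7 bytes: K' = 2a 15 00 00 00 00 00.
K' ⊕ ipad = 1c 23 36 36 36 36 36.  K' ⊕ opad = 76 49 5c 5c 5c 5c 5c.
Inner input = (K'⊕ipad) ∥ m = 1c 23 36 36 36 36 36 ∥ b8 cc 44.
Inner hash: even-index sum = 394 mod 256 = 138; odd-index sum = 395 mod 256 = 139 → 8a 8b.
Outer input = (K'⊕opad) ∥ inner = 76 49 5c 5c 5c 5c 5c ∥ 8a 8b.
Outer hash (tag): even-index sum = 533 mod 256 = 21; odd-index sum = 395 mod 256 = 139 → 15 8b.

158b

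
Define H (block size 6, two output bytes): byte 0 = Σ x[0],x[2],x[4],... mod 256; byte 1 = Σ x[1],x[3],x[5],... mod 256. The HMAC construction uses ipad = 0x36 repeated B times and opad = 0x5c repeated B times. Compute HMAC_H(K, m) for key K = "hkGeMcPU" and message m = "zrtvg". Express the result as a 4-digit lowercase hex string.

039e

Key "hkGeMcPU" = 68 6b 47 65 4d 63 50 55 is 8 bytes > B = 6, so hash it first: H(key) = 4c 88, then zero-pad to 6 bytes: K' = 4c 88 00 00 00 00.
K' ⊕ ipad = 7a be 36 36 36 36.  K' ⊕ opad = 10 d4 5c 5c 5c 5c.
Inner input = (K'⊕ipad) ∥ m = 7a be 36 36 36 36 ∥ 7a 72 74 76 67.
Inner hash: even-index sum = 571 mod 256 = 59; odd-index sum = 530 mod 256 = 18 → 3b 12.
Outer input = (K'⊕opad) ∥ inner = 10 d4 5c 5c 5c 5c ∥ 3b 12.
Outer hash (tag): even-index sum = 259 mod 256 = 3; odd-index sum = 414 mod 256 = 158 → 03 9e.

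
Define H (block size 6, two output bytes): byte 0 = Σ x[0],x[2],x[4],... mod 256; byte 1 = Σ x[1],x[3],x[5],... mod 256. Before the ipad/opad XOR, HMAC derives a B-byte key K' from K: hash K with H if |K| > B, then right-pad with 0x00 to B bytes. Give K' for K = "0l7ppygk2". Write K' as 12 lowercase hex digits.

70c000000000

|K| = 9 > B = 6, so first hash the key.
H(K): even-index sum = 368 mod 256 = 112; odd-index sum = 448 mod 256 = 192 → 70 c0.
Zero-pad H(K) = 70 c0 to 6 bytes: K' = 70 c0 00 00 00 00.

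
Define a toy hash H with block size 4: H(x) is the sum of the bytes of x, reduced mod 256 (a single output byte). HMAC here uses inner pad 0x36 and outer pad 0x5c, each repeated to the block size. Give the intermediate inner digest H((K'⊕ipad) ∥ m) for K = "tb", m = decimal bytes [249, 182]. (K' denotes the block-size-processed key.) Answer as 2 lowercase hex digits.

b1

Key "tb" = 74 62 is 2 bytes ≤ B = 4; zero-pad to 4 bytes: K' = 74 62 00 00.
K' ⊕ ipad = 42 54 36 36.
Inner input = 42 54 36 36 ∥ f9 b6.
Inner hash: sum = 66+84+54+54+249+182 = 689; mod 256 = 177 → b1.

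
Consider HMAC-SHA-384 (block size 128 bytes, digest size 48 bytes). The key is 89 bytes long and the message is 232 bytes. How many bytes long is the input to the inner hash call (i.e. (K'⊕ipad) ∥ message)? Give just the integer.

360

Key is 89 ≤ 128 bytes, zero-padded: |K'| = 128.
Inner input = (K'⊕ipad) ∥ m → 128 + 232 = 360 bytes.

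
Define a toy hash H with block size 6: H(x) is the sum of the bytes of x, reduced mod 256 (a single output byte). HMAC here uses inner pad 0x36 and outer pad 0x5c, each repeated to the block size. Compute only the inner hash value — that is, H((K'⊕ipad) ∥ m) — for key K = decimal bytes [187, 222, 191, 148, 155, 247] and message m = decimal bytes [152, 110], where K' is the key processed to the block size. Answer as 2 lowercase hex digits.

Key decimal bytes [187, 222, 191, 148, 155, 247] = bb de bf 94 9b f7 is exactly B = 6 bytes: K' = bb de bf 94 9b f7.
K' ⊕ ipad = 8d e8 89 a2 ad c1.
Inner input = 8d e8 89 a2 ad c1 ∥ 98 6e.
Inner hash: sum = 141+232+137+162+173+193+152+110 = 1300; mod 256 = 20 → 14.

14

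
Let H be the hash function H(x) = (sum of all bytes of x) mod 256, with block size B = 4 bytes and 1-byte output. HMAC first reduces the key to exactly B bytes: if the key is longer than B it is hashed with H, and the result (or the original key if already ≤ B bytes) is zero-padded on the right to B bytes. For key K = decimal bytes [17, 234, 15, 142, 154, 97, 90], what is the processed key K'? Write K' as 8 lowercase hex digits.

ed000000

|K| = 7 > B = 4, so first hash the key.
H(K): sum = 17+234+15+142+154+97+90 = 749; mod 256 = 237 → ed.
Zero-pad H(K) = ed to 4 bytes: K' = ed 00 00 00.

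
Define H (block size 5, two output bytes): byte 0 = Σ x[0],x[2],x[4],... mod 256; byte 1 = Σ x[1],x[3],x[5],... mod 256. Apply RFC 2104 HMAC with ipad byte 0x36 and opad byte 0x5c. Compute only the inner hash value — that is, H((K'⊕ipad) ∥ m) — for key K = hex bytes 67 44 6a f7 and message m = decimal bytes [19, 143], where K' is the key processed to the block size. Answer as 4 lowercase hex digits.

Key hex bytes 67 44 6a f7 is 4 bytes ≤ B = 5; zero-pad to 5 bytes: K' = 67 44 6a f7 00.
K' ⊕ ipad = 51 72 5c c1 36.
Inner input = 51 72 5c c1 36 ∥ 13 8f.
Inner hash: even-index sum = 370 mod 256 = 114; odd-index sum = 326 mod 256 = 70 → 72 46.

7246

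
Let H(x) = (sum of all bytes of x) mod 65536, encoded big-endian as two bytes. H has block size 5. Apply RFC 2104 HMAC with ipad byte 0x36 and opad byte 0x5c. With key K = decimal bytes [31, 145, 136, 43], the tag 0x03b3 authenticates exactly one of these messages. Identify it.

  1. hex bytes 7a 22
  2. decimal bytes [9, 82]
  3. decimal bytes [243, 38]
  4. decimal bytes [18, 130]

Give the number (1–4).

Key decimal bytes [31, 145, 136, 43] = 1f 91 88 2b is 4 bytes ≤ B = 5; zero-pad to 5 bytes: K' = 1f 91 88 2b 00.
K' ⊕ ipad = 29 a7 be 1d 36; K' ⊕ opad = 43 cd d4 77 5c.
m1: inner = H(29 a7 be 1d 36 7a 22) = 02 7d; tag = H(43 cd d4 77 5c 02 7d) = 0336
m2: inner = H(29 a7 be 1d 36 09 52) = 02 3c; tag = H(43 cd d4 77 5c 02 3c) = 02f5
m3: inner = H(29 a7 be 1d 36 f3 26) = 02 fa; tag = H(43 cd d4 77 5c 02 fa) = 03b3 ← matches
m4: inner = H(29 a7 be 1d 36 12 82) = 02 75; tag = H(43 cd d4 77 5c 02 75) = 032e

3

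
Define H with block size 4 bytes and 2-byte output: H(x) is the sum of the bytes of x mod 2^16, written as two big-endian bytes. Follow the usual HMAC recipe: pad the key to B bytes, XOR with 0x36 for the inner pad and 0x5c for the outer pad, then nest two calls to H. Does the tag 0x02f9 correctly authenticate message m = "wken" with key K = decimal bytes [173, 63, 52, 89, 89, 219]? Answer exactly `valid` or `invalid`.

valid

Key decimal bytes [173, 63, 52, 89, 89, 219] = ad 3f 34 59 59 db is 6 bytes > B = 4, so hash it first: H(key) = 02 ad, then zero-pad to 4 bytes: K' = 02 ad 00 00.
K' ⊕ ipad = 34 9b 36 36; K' ⊕ opad = 5e f1 5c 5c.
Inner hash: sum = 52+155+54+54+119+107+101+110 = 752 → 02 f0.
Outer hash (recomputed tag): sum = 94+241+92+92+2+240 = 761 → 02 f9.
Recomputed tag = 02f9; claimed = 02f9 → match.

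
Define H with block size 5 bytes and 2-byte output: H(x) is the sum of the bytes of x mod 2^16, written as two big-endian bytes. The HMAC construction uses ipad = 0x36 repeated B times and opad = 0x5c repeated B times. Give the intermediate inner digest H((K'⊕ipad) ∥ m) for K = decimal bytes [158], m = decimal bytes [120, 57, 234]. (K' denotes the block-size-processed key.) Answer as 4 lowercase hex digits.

031b

Key decimal bytes [158] = 9e is 1 byte ≤ B = 5; zero-pad to 5 bytes: K' = 9e 00 00 00 00.
K' ⊕ ipad = a8 36 36 36 36.
Inner input = a8 36 36 36 36 ∥ 78 39 ea.
Inner hash: sum = 168+54+54+54+54+120+57+234 = 795 → 03 1b.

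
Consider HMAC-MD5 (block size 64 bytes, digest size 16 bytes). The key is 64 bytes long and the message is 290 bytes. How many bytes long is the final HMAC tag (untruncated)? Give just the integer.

16

The tag is one MD5 digest: 16 bytes.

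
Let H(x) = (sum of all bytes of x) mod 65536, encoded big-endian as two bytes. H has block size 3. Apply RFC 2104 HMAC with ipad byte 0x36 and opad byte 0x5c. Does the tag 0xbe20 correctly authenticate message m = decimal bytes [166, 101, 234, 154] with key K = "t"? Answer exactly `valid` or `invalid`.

invalid

Key "t" = 74 is 1 byte ≤ B = 3; zero-pad to 3 bytes: K' = 74 00 00.
K' ⊕ ipad = 42 36 36; K' ⊕ opad = 28 5c 5c.
Inner hash: sum = 66+54+54+166+101+234+154 = 829 → 03 3d.
Outer hash (recomputed tag): sum = 40+92+92+3+61 = 288 → 01 20.
Recomputed tag = 0120; claimed = be20 → mismatch.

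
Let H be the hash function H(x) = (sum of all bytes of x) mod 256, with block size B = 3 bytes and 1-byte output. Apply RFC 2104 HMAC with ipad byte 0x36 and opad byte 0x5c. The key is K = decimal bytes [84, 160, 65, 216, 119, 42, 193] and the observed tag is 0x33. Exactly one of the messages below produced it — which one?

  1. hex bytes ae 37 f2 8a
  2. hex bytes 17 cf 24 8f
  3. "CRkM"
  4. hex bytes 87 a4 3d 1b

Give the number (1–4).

4

Key decimal bytes [84, 160, 65, 216, 119, 42, 193] = 54 a0 41 d8 77 2a c1 is 7 bytes > B = 3, so hash it first: H(key) = 6f, then zero-pad to 3 bytes: K' = 6f 00 00.
K' ⊕ ipad = 59 36 36; K' ⊕ opad = 33 5c 5c.
m1: inner = H(59 36 36 ae 37 f2 8a) = 26; tag = H(33 5c 5c 26) = 11
m2: inner = H(59 36 36 17 cf 24 8f) = 5e; tag = H(33 5c 5c 5e) = 49
m3: inner = H(59 36 36 43 52 6b 4d) = 12; tag = H(33 5c 5c 12) = fd
m4: inner = H(59 36 36 87 a4 3d 1b) = 48; tag = H(33 5c 5c 48) = 33 ← matches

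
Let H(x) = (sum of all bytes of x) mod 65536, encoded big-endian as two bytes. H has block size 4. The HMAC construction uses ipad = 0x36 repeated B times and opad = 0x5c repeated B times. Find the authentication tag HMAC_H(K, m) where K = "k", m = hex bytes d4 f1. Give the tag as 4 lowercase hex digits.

0211

Key "k" = 6b is 1 byte ≤ B = 4; zero-pad to 4 bytes: K' = 6b 00 00 00.
K' ⊕ ipad = 5d 36 36 36.  K' ⊕ opad = 37 5c 5c 5c.
Inner input = (K'⊕ipad) ∥ m = 5d 36 36 36 ∥ d4 f1.
Inner hash: sum = 93+54+54+54+212+241 = 708 → 02 c4.
Outer input = (K'⊕opad) ∥ inner = 37 5c 5c 5c ∥ 02 c4.
Outer hash (tag): sum = 55+92+92+92+2+196 = 529 → 02 11.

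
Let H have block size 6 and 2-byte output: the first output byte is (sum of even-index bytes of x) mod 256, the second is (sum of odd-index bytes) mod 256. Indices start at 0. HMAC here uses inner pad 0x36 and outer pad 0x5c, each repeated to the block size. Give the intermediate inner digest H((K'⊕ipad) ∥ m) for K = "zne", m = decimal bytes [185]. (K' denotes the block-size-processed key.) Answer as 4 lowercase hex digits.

Key "zne" = 7a 6e 65 is 3 bytes ≤ B = 6; zero-pad to 6 bytes: K' = 7a 6e 65 00 00 00.
K' ⊕ ipad = 4c 58 53 36 36 36.
Inner input = 4c 58 53 36 36 36 ∥ b9.
Inner hash: even-index sum = 398 mod 256 = 142; odd-index sum = 196 mod 256 = 196 → 8e c4.

8ec4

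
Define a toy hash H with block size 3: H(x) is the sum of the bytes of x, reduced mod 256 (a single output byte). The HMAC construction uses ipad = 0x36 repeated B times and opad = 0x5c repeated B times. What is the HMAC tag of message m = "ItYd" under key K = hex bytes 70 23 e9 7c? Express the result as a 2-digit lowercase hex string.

Key hex bytes 70 23 e9 7c is 4 bytes > B = 3, so hash it first: H(key) = f8, then zero-pad to 3 bytes: K' = f8 00 00.
K' ⊕ ipad = ce 36 36.  K' ⊕ opad = a4 5c 5c.
Inner input = (K'⊕ipad) ∥ m = ce 36 36 ∥ 49 74 59 64.
Inner hash: sum = 206+54+54+73+116+89+100 = 692; mod 256 = 180 → b4.
Outer input = (K'⊕opad) ∥ inner = a4 5c 5c ∥ b4.
Outer hash (tag): sum = 164+92+92+180 = 528; mod 256 = 16 → 10.

10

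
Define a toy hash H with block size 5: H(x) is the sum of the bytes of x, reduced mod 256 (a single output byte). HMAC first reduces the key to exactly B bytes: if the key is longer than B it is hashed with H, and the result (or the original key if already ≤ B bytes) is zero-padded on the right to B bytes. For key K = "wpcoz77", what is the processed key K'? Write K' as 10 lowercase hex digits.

|K| = 7 > B = 5, so first hash the key.
H(K): sum = 119+112+99+111+122+55+55 = 673; mod 256 = 161 → a1.
Zero-pad H(K) = a1 to 5 bytes: K' = a1 00 00 00 00.

a100000000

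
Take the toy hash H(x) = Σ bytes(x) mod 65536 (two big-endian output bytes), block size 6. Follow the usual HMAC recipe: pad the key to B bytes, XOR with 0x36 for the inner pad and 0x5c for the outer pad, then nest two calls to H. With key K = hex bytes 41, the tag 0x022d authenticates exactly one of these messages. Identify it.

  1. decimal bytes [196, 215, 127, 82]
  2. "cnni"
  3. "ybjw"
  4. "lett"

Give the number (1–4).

3

Key hex bytes 41 is 1 byte ≤ B = 6; zero-pad to 6 bytes: K' = 41 00 00 00 00 00.
K' ⊕ ipad = 77 36 36 36 36 36; K' ⊕ opad = 1d 5c 5c 5c 5c 5c.
m1: inner = H(77 36 36 36 36 36 c4 d7 7f 52) = 03 f1; tag = H(1d 5c 5c 5c 5c 5c 03 f1) = 02dd
m2: inner = H(77 36 36 36 36 36 63 6e 6e 69) = 03 2d; tag = H(1d 5c 5c 5c 5c 5c 03 2d) = 0219
m3: inner = H(77 36 36 36 36 36 79 62 6a 77) = 03 41; tag = H(1d 5c 5c 5c 5c 5c 03 41) = 022d ← matches
m4: inner = H(77 36 36 36 36 36 6c 65 74 74) = 03 3e; tag = H(1d 5c 5c 5c 5c 5c 03 3e) = 022a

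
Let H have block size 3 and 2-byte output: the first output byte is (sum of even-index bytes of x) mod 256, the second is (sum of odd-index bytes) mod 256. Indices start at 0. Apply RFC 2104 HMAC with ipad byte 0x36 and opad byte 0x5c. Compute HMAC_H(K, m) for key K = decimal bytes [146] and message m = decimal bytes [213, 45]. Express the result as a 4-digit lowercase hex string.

3563

Key decimal bytes [146] = 92 is 1 byte ≤ B = 3; zero-pad to 3 bytes: K' = 92 00 00.
K' ⊕ ipad = a4 36 36.  K' ⊕ opad = ce 5c 5c.
Inner input = (K'⊕ipad) ∥ m = a4 36 36 ∥ d5 2d.
Inner hash: even-index sum = 263 mod 256 = 7; odd-index sum = 267 mod 256 = 11 → 07 0b.
Outer input = (K'⊕opad) ∥ inner = ce 5c 5c ∥ 07 0b.
Outer hash (tag): even-index sum = 309 mod 256 = 53; odd-index sum = 99 mod 256 = 99 → 35 63.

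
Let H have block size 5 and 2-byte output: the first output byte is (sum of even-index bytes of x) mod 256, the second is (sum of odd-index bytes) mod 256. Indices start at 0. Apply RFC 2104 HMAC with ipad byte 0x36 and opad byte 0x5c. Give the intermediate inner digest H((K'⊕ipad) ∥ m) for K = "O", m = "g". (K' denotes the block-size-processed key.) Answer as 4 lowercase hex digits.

e5d3

Key "O" = 4f is 1 byte ≤ B = 5; zero-pad to 5 bytes: K' = 4f 00 00 00 00.
K' ⊕ ipad = 79 36 36 36 36.
Inner input = 79 36 36 36 36 ∥ 67.
Inner hash: even-index sum = 229 mod 256 = 229; odd-index sum = 211 mod 256 = 211 → e5 d3.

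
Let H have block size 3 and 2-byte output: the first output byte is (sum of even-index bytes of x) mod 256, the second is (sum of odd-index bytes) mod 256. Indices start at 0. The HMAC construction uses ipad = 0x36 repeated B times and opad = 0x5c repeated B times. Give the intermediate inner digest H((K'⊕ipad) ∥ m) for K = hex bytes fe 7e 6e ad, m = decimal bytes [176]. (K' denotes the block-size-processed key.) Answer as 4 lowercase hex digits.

90cd

Key hex bytes fe 7e 6e ad is 4 bytes > B = 3, so hash it first: H(key) = 6c 2b, then zero-pad to 3 bytes: K' = 6c 2b 00.
K' ⊕ ipad = 5a 1d 36.
Inner input = 5a 1d 36 ∥ b0.
Inner hash: even-index sum = 144 mod 256 = 144; odd-index sum = 205 mod 256 = 205 → 90 cd.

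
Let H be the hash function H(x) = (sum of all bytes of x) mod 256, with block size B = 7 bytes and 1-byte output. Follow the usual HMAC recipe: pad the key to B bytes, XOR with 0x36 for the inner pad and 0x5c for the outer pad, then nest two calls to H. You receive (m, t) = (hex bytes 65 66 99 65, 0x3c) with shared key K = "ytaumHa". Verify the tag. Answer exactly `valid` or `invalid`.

invalid

Key "ytaumHa" = 79 74 61 75 6d 48 61 is exactly B = 7 bytes: K' = 79 74 61 75 6d 48 61.
K' ⊕ ipad = 4f 42 57 43 5b 7e 57; K' ⊕ opad = 25 28 3d 29 31 14 3d.
Inner hash: sum = 79+66+87+67+91+126+87+101+102+153+101 = 1060; mod 256 = 36 → 24.
Outer hash (recomputed tag): sum = 37+40+61+41+49+20+61+36 = 345; mod 256 = 89 → 59.
Recomputed tag = 59; claimed = 3c → mismatch.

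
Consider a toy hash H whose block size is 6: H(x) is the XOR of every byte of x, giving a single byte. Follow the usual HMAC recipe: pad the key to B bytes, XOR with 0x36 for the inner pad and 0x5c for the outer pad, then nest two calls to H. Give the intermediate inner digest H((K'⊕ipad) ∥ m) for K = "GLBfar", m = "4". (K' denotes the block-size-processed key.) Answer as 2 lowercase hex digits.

08

Key "GLBfar" = 47 4c 42 66 61 72 is exactly B = 6 bytes: K' = 47 4c 42 66 61 72.
K' ⊕ ipad = 71 7a 74 50 57 44.
Inner input = 71 7a 74 50 57 44 ∥ 34.
Inner hash: XOR 71⊕7a⊕74⊕50⊕57⊕44⊕34 = 08.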